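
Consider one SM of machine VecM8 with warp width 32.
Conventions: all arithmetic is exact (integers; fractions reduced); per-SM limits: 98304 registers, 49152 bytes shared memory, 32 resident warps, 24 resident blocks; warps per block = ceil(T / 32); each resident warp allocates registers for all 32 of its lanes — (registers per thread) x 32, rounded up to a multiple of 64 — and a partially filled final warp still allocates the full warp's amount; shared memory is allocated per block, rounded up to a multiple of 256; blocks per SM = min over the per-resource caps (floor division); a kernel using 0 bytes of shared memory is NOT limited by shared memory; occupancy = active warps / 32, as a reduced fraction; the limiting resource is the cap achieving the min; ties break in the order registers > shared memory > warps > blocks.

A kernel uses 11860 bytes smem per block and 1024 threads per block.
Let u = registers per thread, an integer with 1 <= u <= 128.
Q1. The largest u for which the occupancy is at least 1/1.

Answer: u = 96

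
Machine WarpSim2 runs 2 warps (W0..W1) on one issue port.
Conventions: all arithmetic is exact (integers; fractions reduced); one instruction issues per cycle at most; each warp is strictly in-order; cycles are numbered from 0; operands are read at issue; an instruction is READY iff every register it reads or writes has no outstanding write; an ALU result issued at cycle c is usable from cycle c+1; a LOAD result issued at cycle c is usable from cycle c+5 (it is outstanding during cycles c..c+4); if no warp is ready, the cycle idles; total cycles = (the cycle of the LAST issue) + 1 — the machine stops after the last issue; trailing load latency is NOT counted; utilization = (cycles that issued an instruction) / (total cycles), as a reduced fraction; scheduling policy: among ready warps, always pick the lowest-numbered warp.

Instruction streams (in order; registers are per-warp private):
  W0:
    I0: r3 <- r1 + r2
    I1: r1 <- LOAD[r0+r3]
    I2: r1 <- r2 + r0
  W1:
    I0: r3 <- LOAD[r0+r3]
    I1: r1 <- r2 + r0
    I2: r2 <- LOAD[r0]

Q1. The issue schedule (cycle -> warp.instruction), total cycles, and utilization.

cycle 0: W0.I0
cycle 1: W0.I1
cycle 2: W1.I0
cycle 3: W1.I1
cycle 4: W1.I2
cycle 5: idle
cycle 6: W0.I2

Answer: 7 cycles, utilization 6/7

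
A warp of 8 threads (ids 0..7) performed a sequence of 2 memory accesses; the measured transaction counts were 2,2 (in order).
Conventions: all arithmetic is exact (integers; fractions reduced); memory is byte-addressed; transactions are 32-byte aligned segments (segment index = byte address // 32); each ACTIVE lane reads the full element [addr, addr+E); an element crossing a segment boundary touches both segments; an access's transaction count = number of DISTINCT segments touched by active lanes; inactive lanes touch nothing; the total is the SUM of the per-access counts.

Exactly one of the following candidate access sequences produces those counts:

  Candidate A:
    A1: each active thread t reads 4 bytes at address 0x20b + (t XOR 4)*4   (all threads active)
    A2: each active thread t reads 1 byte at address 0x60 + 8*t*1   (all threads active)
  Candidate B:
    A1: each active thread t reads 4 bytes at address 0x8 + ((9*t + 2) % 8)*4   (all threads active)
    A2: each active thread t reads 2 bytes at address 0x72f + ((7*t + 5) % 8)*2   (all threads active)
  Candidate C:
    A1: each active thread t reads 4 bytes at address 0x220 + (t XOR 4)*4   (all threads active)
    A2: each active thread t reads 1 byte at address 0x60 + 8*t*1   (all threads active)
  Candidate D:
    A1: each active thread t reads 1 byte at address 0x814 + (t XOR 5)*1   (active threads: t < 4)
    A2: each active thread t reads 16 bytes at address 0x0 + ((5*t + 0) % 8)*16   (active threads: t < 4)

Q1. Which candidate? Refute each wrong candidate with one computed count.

B: A2 gives 1 transaction, not 2
C: A1 gives 1 transaction, not 2
D: A1 gives 1 transaction, not 2
A: all counts match (2,2)

Answer: A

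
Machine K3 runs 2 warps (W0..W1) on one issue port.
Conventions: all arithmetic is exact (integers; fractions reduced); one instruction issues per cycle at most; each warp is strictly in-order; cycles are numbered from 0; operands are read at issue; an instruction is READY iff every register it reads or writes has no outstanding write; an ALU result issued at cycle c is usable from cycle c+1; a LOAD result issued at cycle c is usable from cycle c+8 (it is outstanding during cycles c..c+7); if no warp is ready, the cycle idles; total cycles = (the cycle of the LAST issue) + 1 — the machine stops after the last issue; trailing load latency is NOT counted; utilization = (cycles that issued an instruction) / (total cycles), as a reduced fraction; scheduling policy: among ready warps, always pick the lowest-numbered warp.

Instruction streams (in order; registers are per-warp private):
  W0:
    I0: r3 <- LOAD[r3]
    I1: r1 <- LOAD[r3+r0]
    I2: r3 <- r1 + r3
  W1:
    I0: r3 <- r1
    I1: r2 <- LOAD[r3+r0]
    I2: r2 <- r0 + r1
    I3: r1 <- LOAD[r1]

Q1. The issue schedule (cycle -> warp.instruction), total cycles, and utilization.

cycle 0: W0.I0
cycle 1: W1.I0
cycle 2: W1.I1
cycle 3: idle
cycle 4: idle
cycle 5: idle
cycle 6: idle
cycle 7: idle
cycle 8: W0.I1
cycle 9: idle
cycle 10: W1.I2
cycle 11: W1.I3
cycle 12: idle
cycle 13: idle
cycle 14: idle
cycle 15: idle
cycle 16: W0.I2

Answer: 17 cycles, utilization 7/17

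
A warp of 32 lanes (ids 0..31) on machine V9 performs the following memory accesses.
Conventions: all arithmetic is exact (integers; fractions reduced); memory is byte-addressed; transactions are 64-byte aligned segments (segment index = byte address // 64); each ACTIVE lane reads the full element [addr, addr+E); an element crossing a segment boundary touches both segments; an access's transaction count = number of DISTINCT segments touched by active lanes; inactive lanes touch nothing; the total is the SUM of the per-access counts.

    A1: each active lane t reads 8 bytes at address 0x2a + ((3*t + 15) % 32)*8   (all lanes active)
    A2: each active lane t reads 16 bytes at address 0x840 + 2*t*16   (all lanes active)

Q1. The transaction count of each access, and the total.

A1: 5 transactions
A2: 16 transactions

Answer: 5,16; total 21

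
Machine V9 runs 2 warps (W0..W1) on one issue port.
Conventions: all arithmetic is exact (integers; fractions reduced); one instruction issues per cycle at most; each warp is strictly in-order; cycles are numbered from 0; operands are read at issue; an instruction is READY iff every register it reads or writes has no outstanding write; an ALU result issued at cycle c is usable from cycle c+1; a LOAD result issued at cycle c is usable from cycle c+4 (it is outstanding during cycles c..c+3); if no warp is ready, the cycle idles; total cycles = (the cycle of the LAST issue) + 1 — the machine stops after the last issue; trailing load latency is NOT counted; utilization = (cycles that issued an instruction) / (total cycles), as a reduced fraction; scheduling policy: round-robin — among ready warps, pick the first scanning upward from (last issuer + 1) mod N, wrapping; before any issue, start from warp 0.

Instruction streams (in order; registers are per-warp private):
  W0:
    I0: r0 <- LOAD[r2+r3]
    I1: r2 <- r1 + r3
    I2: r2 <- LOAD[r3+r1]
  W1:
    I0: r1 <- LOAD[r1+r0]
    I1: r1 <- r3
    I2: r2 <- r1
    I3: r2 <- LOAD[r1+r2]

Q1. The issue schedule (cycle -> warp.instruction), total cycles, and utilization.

cycle 0: W0.I0
cycle 1: W1.I0
cycle 2: W0.I1
cycle 3: W0.I2
cycle 4: idle
cycle 5: W1.I1
cycle 6: W1.I2
cycle 7: W1.I3

Answer: 8 cycles, utilization 7/8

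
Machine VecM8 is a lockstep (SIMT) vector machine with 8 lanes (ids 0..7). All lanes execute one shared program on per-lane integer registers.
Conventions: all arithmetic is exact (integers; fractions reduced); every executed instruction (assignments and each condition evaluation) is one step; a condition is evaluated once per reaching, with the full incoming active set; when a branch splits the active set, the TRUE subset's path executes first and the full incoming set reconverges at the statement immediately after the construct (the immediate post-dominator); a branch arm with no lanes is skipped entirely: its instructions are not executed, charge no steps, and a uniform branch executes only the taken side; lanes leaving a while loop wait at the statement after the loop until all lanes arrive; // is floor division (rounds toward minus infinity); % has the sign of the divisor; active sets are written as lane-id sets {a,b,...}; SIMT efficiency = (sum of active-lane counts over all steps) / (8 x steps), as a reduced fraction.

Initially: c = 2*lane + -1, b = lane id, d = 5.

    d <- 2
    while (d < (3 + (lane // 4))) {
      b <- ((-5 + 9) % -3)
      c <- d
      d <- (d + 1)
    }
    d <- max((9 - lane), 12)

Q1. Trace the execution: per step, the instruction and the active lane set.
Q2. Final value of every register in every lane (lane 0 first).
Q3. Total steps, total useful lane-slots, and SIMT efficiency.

step 0: d <- 2                       {0,1,2,3,4,5,6,7}
step 1: eval (d < (3 + (lane // 4))) {0,1,2,3,4,5,6,7}
step 2: b <- ((-5 + 9) % -3)         {0,1,2,3,4,5,6,7}
step 3: c <- d                       {0,1,2,3,4,5,6,7}
step 4: d <- (d + 1)                 {0,1,2,3,4,5,6,7}
step 5: eval (d < (3 + (lane // 4))) {0,1,2,3,4,5,6,7}
step 6: b <- ((-5 + 9) % -3)         {4,5,6,7}
step 7: c <- d                       {4,5,6,7}
step 8: d <- (d + 1)                 {4,5,6,7}
step 9: eval (d < (3 + (lane // 4))) {4,5,6,7}
step 10: d <- max((9 - lane), 12)     {0,1,2,3,4,5,6,7}

Answer: 11 steps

c: 2,2,2,2,3,3,3,3
b: -2,-2,-2,-2,-2,-2,-2,-2
d: 12,12,12,12,12,12,12,12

steps = 11; useful = 72; efficiency = 72/88 = 9/11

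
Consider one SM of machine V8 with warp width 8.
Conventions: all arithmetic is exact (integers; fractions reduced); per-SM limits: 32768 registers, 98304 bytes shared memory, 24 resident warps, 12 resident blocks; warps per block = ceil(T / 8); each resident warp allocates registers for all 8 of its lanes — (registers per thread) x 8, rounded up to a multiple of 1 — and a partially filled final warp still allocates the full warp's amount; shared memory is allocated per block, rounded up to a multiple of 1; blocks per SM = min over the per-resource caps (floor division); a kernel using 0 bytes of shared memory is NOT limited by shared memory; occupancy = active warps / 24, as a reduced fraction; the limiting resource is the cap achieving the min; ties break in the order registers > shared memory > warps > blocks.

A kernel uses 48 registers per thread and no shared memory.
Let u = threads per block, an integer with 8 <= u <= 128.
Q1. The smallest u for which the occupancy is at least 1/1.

Answer: u = 9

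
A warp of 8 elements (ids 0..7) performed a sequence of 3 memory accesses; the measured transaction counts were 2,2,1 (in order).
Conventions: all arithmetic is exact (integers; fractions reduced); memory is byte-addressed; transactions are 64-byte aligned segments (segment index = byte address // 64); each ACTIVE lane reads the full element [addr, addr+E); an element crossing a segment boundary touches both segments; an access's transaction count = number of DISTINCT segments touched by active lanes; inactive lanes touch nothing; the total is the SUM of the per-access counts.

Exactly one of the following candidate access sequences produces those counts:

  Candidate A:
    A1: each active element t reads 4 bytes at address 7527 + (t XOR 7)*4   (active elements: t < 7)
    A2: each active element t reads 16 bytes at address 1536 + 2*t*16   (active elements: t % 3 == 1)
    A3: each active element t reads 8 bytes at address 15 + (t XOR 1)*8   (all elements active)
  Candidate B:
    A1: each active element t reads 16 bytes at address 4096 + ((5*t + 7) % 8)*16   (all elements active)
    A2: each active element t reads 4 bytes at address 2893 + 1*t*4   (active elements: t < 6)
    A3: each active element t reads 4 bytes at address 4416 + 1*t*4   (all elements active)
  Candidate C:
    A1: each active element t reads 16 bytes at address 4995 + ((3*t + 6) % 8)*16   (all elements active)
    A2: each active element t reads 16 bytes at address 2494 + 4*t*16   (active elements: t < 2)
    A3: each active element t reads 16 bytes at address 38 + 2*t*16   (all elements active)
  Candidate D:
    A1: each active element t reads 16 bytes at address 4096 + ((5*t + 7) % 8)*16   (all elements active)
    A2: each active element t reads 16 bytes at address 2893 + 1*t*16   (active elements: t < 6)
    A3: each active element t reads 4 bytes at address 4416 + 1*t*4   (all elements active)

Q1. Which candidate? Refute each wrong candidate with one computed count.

A: A2 gives 3 transactions, not 2
B: A2 gives 1 transaction, not 2
C: A1 gives 3 transactions, not 2
D: all counts match (2,2,1)

Answer: D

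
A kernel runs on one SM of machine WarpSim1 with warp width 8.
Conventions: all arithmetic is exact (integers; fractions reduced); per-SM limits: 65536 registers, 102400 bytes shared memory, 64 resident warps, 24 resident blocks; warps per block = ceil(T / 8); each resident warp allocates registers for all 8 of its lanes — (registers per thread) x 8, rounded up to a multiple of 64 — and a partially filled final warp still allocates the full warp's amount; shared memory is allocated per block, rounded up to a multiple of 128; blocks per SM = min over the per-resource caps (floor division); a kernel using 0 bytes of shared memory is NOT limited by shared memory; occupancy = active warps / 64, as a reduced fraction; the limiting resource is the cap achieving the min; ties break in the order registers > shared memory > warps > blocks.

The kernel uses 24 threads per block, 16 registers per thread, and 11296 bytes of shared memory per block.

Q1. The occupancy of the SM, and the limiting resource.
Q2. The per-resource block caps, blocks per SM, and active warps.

Answer: occupancy 3/8, limited by shared memory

registers: 170 blocks
shared memory: 8 blocks
warps: 21 blocks
blocks: 24 blocks

Answer: 8 blocks, 24 active warps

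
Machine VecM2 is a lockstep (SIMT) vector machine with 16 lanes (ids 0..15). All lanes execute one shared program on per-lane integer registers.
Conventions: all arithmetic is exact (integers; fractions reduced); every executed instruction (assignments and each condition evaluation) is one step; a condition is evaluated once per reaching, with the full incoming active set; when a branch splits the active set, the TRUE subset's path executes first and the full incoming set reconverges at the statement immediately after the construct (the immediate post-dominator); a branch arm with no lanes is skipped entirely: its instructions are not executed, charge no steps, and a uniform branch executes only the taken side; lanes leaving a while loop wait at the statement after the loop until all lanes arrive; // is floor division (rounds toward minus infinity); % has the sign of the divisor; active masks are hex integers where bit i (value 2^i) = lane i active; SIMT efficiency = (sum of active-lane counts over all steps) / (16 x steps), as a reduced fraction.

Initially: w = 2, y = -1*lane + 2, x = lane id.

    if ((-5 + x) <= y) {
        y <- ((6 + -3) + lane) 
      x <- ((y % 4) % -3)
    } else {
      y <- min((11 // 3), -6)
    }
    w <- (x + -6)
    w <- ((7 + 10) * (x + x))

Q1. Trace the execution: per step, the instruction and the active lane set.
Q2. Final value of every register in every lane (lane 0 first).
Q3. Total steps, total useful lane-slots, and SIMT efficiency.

step 0: eval ((-5 + x) <= y)         0xffff
step 1: y <- ((6 + -3) + lane)       0x000f
step 2: x <- ((y % 4) % -3)          0x000f
step 3: y <- min((11 // 3), -6)      0xfff0
step 4: w <- (x + -6)                0xffff
step 5: w <- ((7 + 10) * (x + x))    0xffff

Answer: 6 steps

w: 0,0,-68,-34,136,170,204,238,272,306,340,374,408,442,476,510
y: 3,4,5,6,-6,-6,-6,-6,-6,-6,-6,-6,-6,-6,-6,-6
x: 0,0,-2,-1,4,5,6,7,8,9,10,11,12,13,14,15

steps = 6; useful = 68; efficiency = 68/96 = 17/24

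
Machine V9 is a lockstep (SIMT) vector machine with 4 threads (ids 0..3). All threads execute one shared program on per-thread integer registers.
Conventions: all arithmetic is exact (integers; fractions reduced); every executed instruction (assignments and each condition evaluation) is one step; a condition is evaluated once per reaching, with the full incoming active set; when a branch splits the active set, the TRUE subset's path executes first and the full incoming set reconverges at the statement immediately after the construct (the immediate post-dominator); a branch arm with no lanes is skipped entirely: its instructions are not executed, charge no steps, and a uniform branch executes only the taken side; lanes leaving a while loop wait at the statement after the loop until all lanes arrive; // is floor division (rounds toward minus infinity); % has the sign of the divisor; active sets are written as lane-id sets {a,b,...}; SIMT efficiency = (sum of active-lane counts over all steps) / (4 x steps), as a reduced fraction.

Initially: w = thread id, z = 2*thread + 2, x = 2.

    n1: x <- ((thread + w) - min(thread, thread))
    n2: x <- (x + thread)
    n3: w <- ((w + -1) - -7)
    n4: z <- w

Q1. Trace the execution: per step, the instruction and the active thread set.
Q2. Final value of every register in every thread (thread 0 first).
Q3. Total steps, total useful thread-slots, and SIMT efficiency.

step 0: x <- ((thread + w) - min(thread, thread)) {0,1,2,3}
step 1: x <- (x + thread)            {0,1,2,3}
step 2: w <- ((w + -1) - -7)         {0,1,2,3}
step 3: z <- w                       {0,1,2,3}

Answer: 4 steps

w: 6,7,8,9
z: 6,7,8,9
x: 0,2,4,6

steps = 4; useful = 16; efficiency = 16/16 = 1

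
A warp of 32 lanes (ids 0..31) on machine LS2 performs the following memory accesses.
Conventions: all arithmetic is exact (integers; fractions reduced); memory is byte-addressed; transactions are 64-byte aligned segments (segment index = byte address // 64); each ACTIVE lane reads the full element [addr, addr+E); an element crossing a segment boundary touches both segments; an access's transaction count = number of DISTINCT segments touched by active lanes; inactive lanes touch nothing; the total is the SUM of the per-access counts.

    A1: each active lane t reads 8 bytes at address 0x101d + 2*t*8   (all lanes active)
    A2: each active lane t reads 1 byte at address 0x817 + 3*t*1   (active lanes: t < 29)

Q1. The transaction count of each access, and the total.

A1: 9 transactions
A2: 2 transactions

Answer: 9,2; total 11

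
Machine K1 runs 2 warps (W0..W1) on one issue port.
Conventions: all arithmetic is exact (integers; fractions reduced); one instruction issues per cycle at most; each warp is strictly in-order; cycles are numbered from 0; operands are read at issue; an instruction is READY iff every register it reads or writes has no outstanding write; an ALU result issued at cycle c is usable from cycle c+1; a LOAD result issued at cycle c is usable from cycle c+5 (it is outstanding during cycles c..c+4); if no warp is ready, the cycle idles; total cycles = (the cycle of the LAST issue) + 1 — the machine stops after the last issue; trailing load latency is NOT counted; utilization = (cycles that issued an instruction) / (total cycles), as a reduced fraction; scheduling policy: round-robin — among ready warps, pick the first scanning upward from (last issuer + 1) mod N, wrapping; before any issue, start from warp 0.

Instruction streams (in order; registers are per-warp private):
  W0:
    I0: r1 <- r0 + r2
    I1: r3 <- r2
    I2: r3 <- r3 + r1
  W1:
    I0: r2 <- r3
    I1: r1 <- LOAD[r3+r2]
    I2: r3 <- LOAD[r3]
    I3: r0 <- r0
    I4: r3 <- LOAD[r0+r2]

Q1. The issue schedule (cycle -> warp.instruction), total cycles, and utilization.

cycle 0: W0.I0
cycle 1: W1.I0
cycle 2: W0.I1
cycle 3: W1.I1
cycle 4: W0.I2
cycle 5: W1.I2
cycle 6: W1.I3
cycle 7: idle
cycle 8: idle
cycle 9: idle
cycle 10: W1.I4

Answer: 11 cycles, utilization 8/11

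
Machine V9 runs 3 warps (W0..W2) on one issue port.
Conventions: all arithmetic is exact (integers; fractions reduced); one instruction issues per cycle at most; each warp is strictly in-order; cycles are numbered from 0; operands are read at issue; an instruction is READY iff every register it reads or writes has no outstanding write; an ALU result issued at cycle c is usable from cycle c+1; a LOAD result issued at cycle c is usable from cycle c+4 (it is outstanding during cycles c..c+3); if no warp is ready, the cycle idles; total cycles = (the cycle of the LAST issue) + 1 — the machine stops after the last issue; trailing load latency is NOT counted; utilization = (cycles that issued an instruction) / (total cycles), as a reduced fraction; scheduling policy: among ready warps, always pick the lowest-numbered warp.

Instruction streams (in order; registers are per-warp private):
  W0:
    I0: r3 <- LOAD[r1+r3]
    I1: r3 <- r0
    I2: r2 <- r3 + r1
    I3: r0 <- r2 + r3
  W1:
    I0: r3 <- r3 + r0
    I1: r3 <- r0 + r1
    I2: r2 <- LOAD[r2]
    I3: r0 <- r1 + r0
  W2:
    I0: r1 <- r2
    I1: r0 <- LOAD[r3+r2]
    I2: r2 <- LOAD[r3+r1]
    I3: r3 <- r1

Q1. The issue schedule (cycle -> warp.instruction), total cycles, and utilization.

cycle 0: W0.I0
cycle 1: W1.I0
cycle 2: W1.I1
cycle 3: W1.I2
cycle 4: W0.I1
cycle 5: W0.I2
cycle 6: W0.I3
cycle 7: W1.I3
cycle 8: W2.I0
cycle 9: W2.I1
cycle 10: W2.I2
cycle 11: W2.I3

Answer: 12 cycles, utilization 1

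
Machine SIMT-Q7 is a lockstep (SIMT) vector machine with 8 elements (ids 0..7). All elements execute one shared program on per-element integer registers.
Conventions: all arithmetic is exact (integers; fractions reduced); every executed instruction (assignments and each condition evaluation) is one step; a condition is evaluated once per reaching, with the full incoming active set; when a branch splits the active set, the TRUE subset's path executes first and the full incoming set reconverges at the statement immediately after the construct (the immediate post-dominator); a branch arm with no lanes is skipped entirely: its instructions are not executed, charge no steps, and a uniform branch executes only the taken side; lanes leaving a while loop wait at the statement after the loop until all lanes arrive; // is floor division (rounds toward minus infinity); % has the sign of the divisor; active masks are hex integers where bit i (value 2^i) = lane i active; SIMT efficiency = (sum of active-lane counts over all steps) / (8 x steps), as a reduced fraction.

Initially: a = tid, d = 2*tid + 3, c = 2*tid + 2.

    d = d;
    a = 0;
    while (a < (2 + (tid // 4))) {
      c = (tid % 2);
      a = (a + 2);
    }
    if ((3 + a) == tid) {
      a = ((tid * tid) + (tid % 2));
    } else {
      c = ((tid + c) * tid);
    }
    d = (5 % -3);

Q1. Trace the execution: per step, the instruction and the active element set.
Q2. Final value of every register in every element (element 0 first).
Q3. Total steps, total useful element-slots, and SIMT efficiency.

step 0: d <- d                       0xff
step 1: a <- 0                       0xff
step 2: eval (a < (2 + (tid // 4)))  0xff
step 3: c <- (tid % 2)               0xff
step 4: a <- (a + 2)                 0xff
step 5: eval (a < (2 + (tid // 4)))  0xff
step 6: c <- (tid % 2)               0xf0
step 7: a <- (a + 2)                 0xf0
step 8: eval (a < (2 + (tid // 4)))  0xf0
step 9: eval ((3 + a) == tid)        0xff
step 10: a <- ((tid * tid) + (tid % 2)) 0x80
step 11: c <- ((tid + c) * tid)       0x7f
step 12: d <- (5 % -3)                0xff

Answer: 13 steps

a: 2,2,2,2,4,4,4,50
d: -1,-1,-1,-1,-1,-1,-1,-1
c: 0,2,4,12,16,30,36,1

steps = 13; useful = 84; efficiency = 84/104 = 21/26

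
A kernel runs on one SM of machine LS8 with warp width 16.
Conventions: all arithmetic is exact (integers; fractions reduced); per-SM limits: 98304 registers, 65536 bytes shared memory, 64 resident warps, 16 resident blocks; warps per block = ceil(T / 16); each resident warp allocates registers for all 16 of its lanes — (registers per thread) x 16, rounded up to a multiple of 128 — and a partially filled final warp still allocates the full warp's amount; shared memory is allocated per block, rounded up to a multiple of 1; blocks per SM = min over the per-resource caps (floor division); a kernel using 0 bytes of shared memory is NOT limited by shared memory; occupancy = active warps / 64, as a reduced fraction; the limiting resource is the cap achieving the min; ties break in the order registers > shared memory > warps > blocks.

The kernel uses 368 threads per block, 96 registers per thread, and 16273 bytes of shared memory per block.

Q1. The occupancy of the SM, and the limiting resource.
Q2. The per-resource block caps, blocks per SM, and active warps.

Answer: occupancy 23/32, limited by registers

registers: 2 blocks
shared memory: 4 blocks
warps: 2 blocks
blocks: 16 blocks

Answer: 2 blocks, 46 active warps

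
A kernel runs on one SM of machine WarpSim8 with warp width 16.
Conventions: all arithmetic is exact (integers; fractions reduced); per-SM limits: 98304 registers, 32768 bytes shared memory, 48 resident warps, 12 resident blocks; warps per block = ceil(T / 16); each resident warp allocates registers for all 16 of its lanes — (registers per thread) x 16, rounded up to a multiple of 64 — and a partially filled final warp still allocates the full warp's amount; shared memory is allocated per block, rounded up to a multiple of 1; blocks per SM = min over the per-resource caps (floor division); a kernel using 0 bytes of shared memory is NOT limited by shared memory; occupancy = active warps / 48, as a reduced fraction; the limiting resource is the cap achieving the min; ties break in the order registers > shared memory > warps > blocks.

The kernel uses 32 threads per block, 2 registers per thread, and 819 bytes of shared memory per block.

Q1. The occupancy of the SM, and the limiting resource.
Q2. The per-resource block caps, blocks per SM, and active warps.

Answer: occupancy 1/2, limited by blocks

registers: 768 blocks
shared memory: 40 blocks
warps: 24 blocks
blocks: 12 blocks

Answer: 12 blocks, 24 active warps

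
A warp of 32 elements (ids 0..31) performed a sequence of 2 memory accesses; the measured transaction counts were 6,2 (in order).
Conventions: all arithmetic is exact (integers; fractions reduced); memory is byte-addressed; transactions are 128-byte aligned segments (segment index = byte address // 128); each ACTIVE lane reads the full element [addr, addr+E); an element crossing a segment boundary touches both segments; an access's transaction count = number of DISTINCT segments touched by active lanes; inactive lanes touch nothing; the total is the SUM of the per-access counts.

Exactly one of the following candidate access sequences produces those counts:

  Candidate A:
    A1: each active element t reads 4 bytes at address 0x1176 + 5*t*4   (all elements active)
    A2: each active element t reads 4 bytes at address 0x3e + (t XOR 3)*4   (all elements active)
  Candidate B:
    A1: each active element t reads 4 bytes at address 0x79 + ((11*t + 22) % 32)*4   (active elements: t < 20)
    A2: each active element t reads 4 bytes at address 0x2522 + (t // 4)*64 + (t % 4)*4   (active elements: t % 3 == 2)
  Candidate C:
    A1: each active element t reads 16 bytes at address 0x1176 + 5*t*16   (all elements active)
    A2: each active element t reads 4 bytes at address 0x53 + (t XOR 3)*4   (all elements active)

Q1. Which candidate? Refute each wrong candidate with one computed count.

B: A1 gives 2 transactions, not 6
C: A1 gives 21 transactions, not 6
A: all counts match (6,2)

Answer: A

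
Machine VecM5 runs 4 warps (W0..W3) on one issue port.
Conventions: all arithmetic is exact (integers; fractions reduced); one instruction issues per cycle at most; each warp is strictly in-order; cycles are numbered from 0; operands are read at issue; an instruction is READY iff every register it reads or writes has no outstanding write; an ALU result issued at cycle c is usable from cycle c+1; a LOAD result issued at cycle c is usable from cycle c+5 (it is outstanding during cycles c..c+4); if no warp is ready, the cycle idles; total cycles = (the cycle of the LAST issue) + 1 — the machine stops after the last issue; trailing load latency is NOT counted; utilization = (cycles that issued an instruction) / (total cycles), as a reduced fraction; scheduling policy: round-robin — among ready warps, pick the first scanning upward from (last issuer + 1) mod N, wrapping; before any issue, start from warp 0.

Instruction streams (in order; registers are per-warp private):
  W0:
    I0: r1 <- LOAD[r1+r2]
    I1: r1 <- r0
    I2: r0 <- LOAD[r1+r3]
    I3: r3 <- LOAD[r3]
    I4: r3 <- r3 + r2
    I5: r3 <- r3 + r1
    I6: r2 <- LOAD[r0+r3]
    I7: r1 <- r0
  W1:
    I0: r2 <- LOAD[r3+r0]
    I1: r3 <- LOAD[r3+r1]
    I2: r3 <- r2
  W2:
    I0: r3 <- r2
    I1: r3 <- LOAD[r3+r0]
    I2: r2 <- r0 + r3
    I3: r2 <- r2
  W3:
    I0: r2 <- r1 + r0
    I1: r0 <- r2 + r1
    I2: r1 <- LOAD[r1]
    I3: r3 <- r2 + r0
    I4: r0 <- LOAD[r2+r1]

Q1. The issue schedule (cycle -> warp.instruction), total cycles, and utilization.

cycle 0: W0.I0
cycle 1: W1.I0
cycle 2: W2.I0
cycle 3: W3.I0
cycle 4: W1.I1
cycle 5: W2.I1
cycle 6: W3.I1
cycle 7: W0.I1
cycle 8: W3.I2
cycle 9: W0.I2
cycle 10: W1.I2
cycle 11: W2.I2
cycle 12: W3.I3
cycle 13: W0.I3
cycle 14: W2.I3
cycle 15: W3.I4
cycle 16: idle
cycle 17: idle
cycle 18: W0.I4
cycle 19: W0.I5
cycle 20: W0.I6
cycle 21: W0.I7

Answer: 22 cycles, utilization 10/11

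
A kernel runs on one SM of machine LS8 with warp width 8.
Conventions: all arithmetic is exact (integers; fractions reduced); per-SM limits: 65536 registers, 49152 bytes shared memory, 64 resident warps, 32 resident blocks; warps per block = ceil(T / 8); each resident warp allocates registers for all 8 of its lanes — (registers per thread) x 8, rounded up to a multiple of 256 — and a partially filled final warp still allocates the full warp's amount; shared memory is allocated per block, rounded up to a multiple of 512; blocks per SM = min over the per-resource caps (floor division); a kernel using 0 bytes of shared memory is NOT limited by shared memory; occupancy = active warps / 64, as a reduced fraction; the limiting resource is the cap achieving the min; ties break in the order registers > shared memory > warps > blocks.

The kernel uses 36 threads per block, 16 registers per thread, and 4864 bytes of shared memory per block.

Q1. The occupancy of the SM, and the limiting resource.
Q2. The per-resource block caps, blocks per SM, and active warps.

Answer: occupancy 45/64, limited by shared memory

registers: 51 blocks
shared memory: 9 blocks
warps: 12 blocks
blocks: 32 blocks

Answer: 9 blocks, 45 active warps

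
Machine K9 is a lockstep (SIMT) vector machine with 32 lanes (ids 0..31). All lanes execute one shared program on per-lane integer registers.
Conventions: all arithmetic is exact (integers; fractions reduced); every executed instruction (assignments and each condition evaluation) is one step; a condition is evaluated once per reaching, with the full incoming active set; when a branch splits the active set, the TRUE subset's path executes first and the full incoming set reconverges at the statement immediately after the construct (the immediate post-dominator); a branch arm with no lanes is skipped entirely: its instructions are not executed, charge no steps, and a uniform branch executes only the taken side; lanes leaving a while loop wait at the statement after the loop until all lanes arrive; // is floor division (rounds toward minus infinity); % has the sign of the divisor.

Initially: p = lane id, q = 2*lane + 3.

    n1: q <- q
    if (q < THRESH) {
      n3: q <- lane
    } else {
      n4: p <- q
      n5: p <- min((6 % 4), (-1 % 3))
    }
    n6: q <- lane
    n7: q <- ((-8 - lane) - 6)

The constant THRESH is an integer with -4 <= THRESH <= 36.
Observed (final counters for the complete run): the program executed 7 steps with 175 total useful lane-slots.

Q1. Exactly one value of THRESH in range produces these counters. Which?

Answer: THRESH = 36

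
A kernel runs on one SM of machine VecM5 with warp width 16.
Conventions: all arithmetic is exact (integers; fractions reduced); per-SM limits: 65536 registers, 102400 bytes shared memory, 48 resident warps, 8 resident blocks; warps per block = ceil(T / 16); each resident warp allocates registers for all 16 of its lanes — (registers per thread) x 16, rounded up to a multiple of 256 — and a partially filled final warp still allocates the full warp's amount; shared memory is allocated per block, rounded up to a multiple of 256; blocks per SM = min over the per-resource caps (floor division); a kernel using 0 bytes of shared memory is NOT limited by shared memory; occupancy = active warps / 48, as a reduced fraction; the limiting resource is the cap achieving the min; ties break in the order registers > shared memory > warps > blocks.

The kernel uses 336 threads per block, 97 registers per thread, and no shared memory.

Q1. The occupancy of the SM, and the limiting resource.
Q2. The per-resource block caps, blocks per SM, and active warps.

Answer: occupancy 7/16, limited by registers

registers: 1 block
shared memory: no limit (kernel uses none)
warps: 2 blocks
blocks: 8 blocks

Answer: 1 block, 21 active warps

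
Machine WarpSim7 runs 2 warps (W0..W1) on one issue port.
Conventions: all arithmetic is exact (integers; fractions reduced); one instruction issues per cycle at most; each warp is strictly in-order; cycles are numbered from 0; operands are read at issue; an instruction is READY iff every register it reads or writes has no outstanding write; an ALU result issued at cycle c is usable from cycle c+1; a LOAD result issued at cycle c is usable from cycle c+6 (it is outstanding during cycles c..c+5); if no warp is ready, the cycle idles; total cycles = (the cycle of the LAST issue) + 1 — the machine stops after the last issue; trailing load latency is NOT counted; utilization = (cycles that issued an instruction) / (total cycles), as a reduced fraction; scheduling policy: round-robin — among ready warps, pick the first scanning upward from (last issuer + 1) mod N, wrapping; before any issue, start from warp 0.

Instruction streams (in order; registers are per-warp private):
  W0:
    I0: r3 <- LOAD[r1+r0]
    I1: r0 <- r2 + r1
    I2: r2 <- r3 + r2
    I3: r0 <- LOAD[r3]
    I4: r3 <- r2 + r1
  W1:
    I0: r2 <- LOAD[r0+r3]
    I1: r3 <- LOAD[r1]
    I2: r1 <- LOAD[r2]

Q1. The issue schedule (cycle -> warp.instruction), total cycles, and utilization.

cycle 0: W0.I0
cycle 1: W1.I0
cycle 2: W0.I1
cycle 3: W1.I1
cycle 4: idle
cycle 5: idle
cycle 6: W0.I2
cycle 7: W1.I2
cycle 8: W0.I3
cycle 9: W0.I4

Answer: 10 cycles, utilization 4/5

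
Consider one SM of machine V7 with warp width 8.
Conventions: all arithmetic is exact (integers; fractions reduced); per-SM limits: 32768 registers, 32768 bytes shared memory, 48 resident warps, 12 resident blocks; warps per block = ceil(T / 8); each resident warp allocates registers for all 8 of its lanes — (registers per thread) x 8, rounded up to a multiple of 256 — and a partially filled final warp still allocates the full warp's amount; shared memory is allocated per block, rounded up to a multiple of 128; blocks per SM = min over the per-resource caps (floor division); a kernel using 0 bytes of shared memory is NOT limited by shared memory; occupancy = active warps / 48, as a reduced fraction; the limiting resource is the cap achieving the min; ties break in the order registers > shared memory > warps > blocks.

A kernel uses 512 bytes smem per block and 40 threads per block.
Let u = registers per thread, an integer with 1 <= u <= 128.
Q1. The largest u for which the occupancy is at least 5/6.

Answer: u = 96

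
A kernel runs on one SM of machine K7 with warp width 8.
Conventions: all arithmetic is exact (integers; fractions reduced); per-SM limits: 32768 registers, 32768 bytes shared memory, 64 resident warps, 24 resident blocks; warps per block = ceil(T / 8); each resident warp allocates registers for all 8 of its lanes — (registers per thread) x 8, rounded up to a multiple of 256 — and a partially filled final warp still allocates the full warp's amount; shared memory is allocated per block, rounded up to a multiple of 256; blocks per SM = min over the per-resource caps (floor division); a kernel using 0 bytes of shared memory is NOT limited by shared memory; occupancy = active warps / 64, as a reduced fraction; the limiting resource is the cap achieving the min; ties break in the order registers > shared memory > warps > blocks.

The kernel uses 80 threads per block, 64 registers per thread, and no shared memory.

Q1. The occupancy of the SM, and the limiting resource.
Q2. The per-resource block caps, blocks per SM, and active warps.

Answer: occupancy 15/16, limited by registers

registers: 6 blocks
shared memory: no limit (kernel uses none)
warps: 6 blocks
blocks: 24 blocks

Answer: 6 blocks, 60 active warps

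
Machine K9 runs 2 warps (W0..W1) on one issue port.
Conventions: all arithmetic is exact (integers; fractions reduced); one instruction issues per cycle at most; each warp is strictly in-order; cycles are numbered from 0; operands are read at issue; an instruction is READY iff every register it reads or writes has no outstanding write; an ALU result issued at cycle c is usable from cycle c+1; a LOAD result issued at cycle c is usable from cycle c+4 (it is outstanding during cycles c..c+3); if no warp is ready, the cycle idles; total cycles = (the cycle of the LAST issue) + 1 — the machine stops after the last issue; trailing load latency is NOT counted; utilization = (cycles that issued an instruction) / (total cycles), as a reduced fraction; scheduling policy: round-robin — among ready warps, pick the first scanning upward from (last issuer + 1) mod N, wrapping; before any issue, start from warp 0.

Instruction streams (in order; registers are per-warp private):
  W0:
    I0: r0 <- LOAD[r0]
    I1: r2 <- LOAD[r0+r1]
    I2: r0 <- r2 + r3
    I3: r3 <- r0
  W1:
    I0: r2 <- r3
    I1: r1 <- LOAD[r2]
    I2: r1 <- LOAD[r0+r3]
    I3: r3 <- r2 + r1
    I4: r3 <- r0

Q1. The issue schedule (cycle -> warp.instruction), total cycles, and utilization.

cycle 0: W0.I0
cycle 1: W1.I0
cycle 2: W1.I1
cycle 3: idle
cycle 4: W0.I1
cycle 5: idle
cycle 6: W1.I2
cycle 7: idle
cycle 8: W0.I2
cycle 9: W0.I3
cycle 10: W1.I3
cycle 11: W1.I4

Answer: 12 cycles, utilization 3/4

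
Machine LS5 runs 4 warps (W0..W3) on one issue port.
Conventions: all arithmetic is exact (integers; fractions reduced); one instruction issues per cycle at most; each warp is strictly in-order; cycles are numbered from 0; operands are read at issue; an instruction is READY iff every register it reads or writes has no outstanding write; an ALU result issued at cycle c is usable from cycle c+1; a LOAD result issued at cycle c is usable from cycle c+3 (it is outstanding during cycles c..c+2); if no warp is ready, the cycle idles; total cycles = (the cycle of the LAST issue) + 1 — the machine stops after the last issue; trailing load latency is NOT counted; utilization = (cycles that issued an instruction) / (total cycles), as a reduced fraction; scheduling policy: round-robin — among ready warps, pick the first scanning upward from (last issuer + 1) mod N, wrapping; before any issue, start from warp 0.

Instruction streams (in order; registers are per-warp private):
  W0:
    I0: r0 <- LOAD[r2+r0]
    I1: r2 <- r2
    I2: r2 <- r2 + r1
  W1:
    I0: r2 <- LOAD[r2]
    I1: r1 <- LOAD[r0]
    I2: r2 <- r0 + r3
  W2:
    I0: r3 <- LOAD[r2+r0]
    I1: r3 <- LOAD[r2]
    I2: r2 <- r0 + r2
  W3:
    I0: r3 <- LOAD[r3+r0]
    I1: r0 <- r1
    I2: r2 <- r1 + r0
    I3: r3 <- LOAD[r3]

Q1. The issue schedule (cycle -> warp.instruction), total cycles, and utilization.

cycle 0: W0.I0
cycle 1: W1.I0
cycle 2: W2.I0
cycle 3: W3.I0
cycle 4: W0.I1
cycle 5: W1.I1
cycle 6: W2.I1
cycle 7: W3.I1
cycle 8: W0.I2
cycle 9: W1.I2
cycle 10: W2.I2
cycle 11: W3.I2
cycle 12: W3.I3

Answer: 13 cycles, utilization 1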